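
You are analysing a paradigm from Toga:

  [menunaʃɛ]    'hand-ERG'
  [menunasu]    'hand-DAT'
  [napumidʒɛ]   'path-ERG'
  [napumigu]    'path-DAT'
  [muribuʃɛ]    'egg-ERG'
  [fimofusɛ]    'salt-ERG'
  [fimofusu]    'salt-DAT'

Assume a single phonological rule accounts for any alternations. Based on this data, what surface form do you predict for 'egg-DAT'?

[muribusu]

In [menunaʃɛ] and [menunasu] the final segment of 'hand' alternates: [ʃ] ~ [s].
Compare 'salt', with invariant [s] in [fimofusɛ] and [fimofusu]: an analysis with underlying /s/ and a rule producing [ʃ] before the ERG suffix would wrongly predict alternation here too.
The underlying segment must be /ʃ/; palato-alveolar /dʒ/ and /ʃ/ become [g] and [s] when no front vowel follows, yielding [s] there.
The one attested form of 'egg', [muribuʃɛ], shows underlying /muribuʃ/. Applying the same rule when no front vowel follows gives [muribusu].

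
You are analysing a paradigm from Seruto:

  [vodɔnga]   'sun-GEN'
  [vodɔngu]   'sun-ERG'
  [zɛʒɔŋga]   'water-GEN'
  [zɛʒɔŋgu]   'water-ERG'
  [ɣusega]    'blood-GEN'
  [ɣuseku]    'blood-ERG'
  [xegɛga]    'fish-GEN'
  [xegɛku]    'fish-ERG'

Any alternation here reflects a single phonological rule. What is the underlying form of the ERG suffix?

/-ku/

The ERG morpheme has two allomorphs, [-gu] and [-ku].
By contrast the GEN suffix keeps its initial [g] throughout — that segment must be underlying.
The ERG suffix is therefore /-ku/ underlyingly, with post-nasal voicing: voiceless stops become voiced after a nasal.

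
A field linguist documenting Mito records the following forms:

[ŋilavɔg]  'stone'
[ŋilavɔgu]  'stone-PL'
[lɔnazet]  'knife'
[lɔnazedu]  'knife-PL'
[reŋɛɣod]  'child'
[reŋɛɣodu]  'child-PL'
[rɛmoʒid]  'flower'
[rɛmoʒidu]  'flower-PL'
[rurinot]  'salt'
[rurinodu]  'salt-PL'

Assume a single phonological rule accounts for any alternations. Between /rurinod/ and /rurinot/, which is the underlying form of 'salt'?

In [rurinot] and [rurinodu] the final segment of 'salt' alternates: [t] ~ [d].
But 'child' keeps [d] in both environments ([reŋɛɣod], [reŋɛɣodu]), so there is no rule changing /d/ to [t] in isolation.
So /t/ is underlying, and a rule of intervocalic voicing — voiceless stops become voiced between vowels — gives [d].

/rurinot/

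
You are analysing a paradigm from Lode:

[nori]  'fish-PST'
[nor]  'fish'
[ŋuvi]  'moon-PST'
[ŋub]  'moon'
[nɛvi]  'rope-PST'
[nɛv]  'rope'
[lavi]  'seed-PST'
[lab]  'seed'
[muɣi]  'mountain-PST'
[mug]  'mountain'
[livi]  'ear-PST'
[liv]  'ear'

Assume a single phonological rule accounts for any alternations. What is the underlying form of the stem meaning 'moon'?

/ŋub/

In [ŋuvi] and [ŋub] the final segment of 'moon' alternates: [v] ~ [b].
If /v/ were underlying and a rule turned it into [b] in isolation, 'ear' would also alternate; but it has [v] in both [livi] and [liv].
The underlying segment must be /b/; voiced stops become fricatives between vowels, yielding [v] there.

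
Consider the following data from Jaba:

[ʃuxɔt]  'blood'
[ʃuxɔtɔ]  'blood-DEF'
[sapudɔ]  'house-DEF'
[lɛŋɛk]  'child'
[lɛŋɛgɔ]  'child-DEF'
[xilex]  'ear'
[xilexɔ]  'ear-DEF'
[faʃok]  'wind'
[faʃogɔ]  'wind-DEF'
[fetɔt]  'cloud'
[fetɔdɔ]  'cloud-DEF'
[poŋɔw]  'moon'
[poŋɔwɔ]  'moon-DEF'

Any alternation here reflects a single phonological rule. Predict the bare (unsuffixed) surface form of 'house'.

In [fetɔt] and [fetɔdɔ] the final segment of 'cloud' alternates: [t] ~ [d].
But 'blood' keeps [t] in both environments ([ʃuxɔt], [ʃuxɔtɔ]), so there is no rule changing /t/ to [d] before the DEF suffix.
Therefore /d/ is basic and [t] is derived by word-final obstruent devoicing (voiced obstruents become voiceless word-finally).
From [sapudɔ] the stem 'house' is /sapud/; word-finally this yields [saput].

[saput]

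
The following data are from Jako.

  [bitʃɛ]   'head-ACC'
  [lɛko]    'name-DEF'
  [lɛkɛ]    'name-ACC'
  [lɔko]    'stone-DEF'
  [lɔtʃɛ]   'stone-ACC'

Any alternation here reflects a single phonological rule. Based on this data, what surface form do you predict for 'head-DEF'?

[biko]

'stone' shows [k] ~ [tʃ] at the end of the stem ([lɔko] vs [lɔtʃɛ]).
But 'name' keeps [k] in both environments ([lɛko], [lɛkɛ]), so there is no rule changing /k/ to [tʃ] before the ACC suffix.
The alternation reflects depalatalization: palato-alveolar /tʃ/ becomes [k] when no front vowel follows. /tʃ/ is underlying.
The one attested form of 'head', [bitʃɛ], shows underlying /bitʃ/. Applying the same rule when no front vowel follows gives [biko].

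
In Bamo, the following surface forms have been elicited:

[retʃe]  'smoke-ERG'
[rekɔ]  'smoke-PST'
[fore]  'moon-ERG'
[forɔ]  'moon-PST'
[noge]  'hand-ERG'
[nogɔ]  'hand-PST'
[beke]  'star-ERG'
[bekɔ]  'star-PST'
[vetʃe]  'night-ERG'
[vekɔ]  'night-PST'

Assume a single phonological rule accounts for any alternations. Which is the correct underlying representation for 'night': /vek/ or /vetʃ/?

/vetʃ/

'night' shows [tʃ] ~ [k] at the end of the stem ([vetʃe] vs [vekɔ]).
Compare 'star', with invariant [k] in [beke] and [bekɔ]: an analysis with underlying /k/ and a rule producing [tʃ] before the ERG suffix would wrongly predict alternation here too.
Therefore /tʃ/ is basic and [k] is derived by depalatalization (palato-alveolar /tʃ/ becomes [k] when no front vowel follows).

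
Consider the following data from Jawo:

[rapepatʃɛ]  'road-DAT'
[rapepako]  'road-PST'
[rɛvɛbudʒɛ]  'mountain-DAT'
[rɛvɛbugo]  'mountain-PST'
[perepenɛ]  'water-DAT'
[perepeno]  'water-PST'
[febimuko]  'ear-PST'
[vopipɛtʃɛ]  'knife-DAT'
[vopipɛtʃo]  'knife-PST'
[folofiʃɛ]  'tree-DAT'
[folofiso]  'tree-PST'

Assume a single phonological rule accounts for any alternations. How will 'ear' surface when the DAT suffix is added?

'road' shows [tʃ] ~ [k] at the end of the stem ([rapepatʃɛ] vs [rapepako]).
The stem 'knife' ([vopipɛtʃɛ], [vopipɛtʃo]) shows [tʃ] unchanged in both environments, so [tʃ] cannot be basic with [k] derived before the PST suffix.
So /k/ is underlying, and a rule of palatalization before a front vowel — /k/, /g/ and /s/ become palato-alveolar [tʃ], [dʒ] and [ʃ] before a front vowel — gives [tʃ].
From [febimuko] the stem 'ear' is /febimuk/; before a front vowel this yields [febimutʃɛ].

[febimutʃɛ]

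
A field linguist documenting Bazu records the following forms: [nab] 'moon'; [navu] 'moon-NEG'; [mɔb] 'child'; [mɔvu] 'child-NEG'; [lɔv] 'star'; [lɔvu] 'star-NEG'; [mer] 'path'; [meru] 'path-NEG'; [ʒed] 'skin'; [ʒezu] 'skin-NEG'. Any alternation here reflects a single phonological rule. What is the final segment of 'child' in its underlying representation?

The stem for 'child' ends in [b] in [mɔb] but [v] in [mɔvu].
But 'star' keeps [v] in both environments ([lɔv], [lɔvu]), so there is no rule changing /v/ to [b] in isolation.
So /b/ is underlying, and a rule of intervocalic spirantization — voiced stops become fricatives between vowels — gives [v].

/b/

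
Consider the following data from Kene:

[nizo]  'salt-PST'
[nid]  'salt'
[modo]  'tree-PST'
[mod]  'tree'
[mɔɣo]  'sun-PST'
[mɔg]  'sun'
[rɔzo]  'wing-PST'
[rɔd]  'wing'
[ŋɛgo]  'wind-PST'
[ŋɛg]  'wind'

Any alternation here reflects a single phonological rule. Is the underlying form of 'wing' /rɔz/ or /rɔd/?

'wing' shows [z] ~ [d] at the end of the stem ([rɔzo] vs [rɔd]).
The stem 'tree' ([modo], [mod]) shows [d] unchanged in both environments, so [d] cannot be basic with [z] derived before the PST suffix.
Therefore /z/ is basic and [d] is derived by word-final hardening (voiced fricatives become stops word-finally).

/rɔz/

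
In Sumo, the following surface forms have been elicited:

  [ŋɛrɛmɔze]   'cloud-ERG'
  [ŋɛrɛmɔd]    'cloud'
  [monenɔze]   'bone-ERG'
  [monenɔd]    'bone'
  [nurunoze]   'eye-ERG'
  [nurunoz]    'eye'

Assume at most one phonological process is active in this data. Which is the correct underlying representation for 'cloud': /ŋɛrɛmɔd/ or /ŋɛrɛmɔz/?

/ŋɛrɛmɔd/

'cloud' shows [z] ~ [d] at the end of the stem ([ŋɛrɛmɔze] vs [ŋɛrɛmɔd]).
If /z/ were underlying and a rule turned it into [d] in isolation, 'eye' would also alternate; but it has [z] in both [nurunoze] and [nurunoz].
The underlying segment must be /d/; voiced stops become fricatives between vowels, yielding [z] there.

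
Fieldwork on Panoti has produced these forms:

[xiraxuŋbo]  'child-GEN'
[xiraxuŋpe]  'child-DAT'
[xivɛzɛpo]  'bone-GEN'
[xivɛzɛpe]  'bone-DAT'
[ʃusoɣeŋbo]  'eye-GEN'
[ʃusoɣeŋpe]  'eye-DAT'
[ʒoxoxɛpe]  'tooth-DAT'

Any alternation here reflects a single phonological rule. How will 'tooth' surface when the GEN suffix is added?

[ʒoxoxɛpo]

The GEN suffix surfaces as [-bo] and [-po], depending on the final segment of the stem.
By contrast the DAT suffix keeps its initial [p] throughout — that segment must be underlying.
So the underlying form is /-bo/, and voiced stops become voiceless after a vowel.
After 'tooth', which ends in a vowel, the suffix surfaces as [-po], giving [ʒoxoxɛpo].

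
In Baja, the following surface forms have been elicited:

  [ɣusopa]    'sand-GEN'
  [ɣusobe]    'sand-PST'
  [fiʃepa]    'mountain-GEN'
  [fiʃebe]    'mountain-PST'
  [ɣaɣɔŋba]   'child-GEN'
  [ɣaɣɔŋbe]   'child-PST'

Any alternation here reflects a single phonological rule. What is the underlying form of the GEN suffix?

The GEN suffix surfaces as [-ba] and [-pa], depending on the final segment of the stem.
By contrast the PST suffix keeps its initial [b] throughout — that segment must be underlying.
The GEN suffix is therefore /-pa/ underlyingly, with post-nasal voicing: voiceless stops become voiced after a nasal.

/-pa/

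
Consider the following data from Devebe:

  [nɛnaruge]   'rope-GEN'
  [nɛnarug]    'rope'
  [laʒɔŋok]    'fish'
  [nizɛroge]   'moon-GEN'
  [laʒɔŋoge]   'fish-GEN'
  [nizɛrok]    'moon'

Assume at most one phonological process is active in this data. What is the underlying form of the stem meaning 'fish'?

'fish' shows [k] ~ [g] at the end of the stem ([laʒɔŋok] vs [laʒɔŋoge]).
But 'rope' keeps [g] in both environments ([nɛnarug], [nɛnaruge]), so there is no rule changing /g/ to [k] in isolation.
The alternation reflects intervocalic voicing: voiceless stops become voiced between vowels. /k/ is underlying.
The underlying form of 'fish' is therefore /laʒɔŋok/.

/laʒɔŋok/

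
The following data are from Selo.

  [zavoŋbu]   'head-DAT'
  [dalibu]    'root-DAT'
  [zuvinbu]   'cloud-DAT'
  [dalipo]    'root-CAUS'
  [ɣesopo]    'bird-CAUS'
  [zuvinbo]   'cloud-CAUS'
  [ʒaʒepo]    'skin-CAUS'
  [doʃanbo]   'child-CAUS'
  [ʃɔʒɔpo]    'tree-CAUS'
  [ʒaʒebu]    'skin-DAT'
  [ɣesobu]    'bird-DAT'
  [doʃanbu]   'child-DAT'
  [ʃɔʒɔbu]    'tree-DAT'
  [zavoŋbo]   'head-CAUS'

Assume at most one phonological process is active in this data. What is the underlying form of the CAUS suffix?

/-po/

The CAUS suffix surfaces as [-bo] and [-po], depending on the final segment of the stem.
The DAT suffix, which begins with [b], is invariant after every stem; so [b] is not altered by any rule here.
So the underlying form is /-po/, and voiceless stops become voiced after a nasal.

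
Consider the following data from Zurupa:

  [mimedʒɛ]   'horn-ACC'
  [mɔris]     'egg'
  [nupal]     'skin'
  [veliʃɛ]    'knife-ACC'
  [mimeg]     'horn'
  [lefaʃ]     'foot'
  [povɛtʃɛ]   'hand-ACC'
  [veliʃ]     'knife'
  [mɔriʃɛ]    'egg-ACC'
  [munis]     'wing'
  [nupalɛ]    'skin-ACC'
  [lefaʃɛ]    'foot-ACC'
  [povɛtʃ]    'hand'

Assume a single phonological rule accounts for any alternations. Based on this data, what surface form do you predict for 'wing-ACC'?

The root 'egg' surfaces as [mɔriʃɛ] and [mɔris], with a stem-final [ʃ] ~ [s] alternation.
Compare 'foot', with invariant [ʃ] in [lefaʃɛ] and [lefaʃ]: an analysis with underlying /ʃ/ and a rule producing [s] in isolation would wrongly predict alternation here too.
Therefore /s/ is basic and [ʃ] is derived by palatalization before a front vowel (/g/ and /s/ become palato-alveolar [dʒ] and [ʃ] before a front vowel).
The one attested form of 'wing', [munis], shows underlying /munis/. Applying the same rule before a front vowel gives [muniʃɛ].

[muniʃɛ]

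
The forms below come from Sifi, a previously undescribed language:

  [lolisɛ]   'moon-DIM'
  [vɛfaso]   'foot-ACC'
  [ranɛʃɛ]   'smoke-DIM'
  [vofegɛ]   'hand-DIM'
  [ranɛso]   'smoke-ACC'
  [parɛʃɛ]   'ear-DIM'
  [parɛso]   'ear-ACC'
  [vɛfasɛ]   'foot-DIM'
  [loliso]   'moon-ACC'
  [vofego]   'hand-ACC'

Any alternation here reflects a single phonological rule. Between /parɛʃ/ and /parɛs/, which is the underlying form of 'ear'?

/parɛʃ/

The root 'ear' surfaces as [parɛso] and [parɛʃɛ], with a stem-final [s] ~ [ʃ] alternation.
But 'moon' keeps [s] in both environments ([loliso], [lolisɛ]), so there is no rule changing /s/ to [ʃ] before the DIM suffix.
So /ʃ/ is underlying, and a rule of depalatalization — palato-alveolar /ʃ/ becomes [s] when no front vowel follows — gives [s].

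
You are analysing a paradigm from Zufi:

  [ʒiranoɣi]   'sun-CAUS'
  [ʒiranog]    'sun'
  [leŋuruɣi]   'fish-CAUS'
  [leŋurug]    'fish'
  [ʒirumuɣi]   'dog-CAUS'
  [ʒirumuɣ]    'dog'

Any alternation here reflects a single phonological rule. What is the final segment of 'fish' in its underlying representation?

In [leŋuruɣi] and [leŋurug] the final segment of 'fish' alternates: [ɣ] ~ [g].
If /ɣ/ were underlying and a rule turned it into [g] in isolation, 'dog' would also alternate; but it has [ɣ] in both [ʒirumuɣi] and [ʒirumuɣ].
The alternation reflects intervocalic spirantization: voiced stops become fricatives between vowels. /g/ is underlying.

/g/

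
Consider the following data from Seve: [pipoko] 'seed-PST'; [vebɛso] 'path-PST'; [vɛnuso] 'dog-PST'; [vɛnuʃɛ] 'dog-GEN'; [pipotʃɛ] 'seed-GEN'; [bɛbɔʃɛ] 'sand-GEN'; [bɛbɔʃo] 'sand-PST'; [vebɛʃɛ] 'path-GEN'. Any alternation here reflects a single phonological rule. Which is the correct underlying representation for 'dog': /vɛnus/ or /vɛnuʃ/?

The root 'dog' surfaces as [vɛnuʃɛ] and [vɛnuso], with a stem-final [ʃ] ~ [s] alternation.
If /ʃ/ were underlying and a rule turned it into [s] before the PST suffix, 'sand' would also alternate; but it has [ʃ] in both [bɛbɔʃɛ] and [bɛbɔʃo].
So /s/ is underlying, and a rule of palatalization before a front vowel — /k/ and /s/ become palato-alveolar [tʃ] and [ʃ] before a front vowel — gives [ʃ].

/vɛnus/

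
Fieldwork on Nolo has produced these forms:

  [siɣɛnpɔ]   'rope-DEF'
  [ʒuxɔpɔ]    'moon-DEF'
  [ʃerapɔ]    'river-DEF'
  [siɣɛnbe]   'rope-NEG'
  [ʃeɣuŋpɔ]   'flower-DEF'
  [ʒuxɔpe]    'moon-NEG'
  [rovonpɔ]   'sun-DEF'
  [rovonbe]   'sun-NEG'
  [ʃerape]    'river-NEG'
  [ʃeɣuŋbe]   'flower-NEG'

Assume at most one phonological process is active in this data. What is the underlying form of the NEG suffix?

/-be/

The NEG suffix surfaces as [-be] and [-pe], depending on the final segment of the stem.
The DEF suffix, which begins with [p], is invariant after every stem; so [p] is not altered by any rule here.
So the underlying form is /-be/, and voiced stops become voiceless after a vowel.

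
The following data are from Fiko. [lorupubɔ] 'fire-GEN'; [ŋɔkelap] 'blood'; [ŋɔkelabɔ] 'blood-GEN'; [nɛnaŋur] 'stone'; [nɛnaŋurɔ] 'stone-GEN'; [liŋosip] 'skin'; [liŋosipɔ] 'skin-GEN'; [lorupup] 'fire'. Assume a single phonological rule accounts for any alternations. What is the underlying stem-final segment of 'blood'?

'blood' shows [p] ~ [b] at the end of the stem ([ŋɔkelap] vs [ŋɔkelabɔ]).
Compare 'skin', with invariant [p] in [liŋosip] and [liŋosipɔ]: an analysis with underlying /p/ and a rule producing [b] before the GEN suffix would wrongly predict alternation here too.
Therefore /b/ is basic and [p] is derived by word-final obstruent devoicing (voiced obstruents become voiceless word-finally).

/b/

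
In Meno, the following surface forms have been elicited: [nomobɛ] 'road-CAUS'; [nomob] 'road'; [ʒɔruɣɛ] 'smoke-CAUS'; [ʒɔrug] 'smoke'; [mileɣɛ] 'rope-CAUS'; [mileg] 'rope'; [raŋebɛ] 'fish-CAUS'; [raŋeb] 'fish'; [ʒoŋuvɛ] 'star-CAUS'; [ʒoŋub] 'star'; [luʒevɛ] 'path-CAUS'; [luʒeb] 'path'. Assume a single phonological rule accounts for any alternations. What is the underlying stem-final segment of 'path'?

/v/

'path' shows [v] ~ [b] at the end of the stem ([luʒevɛ] vs [luʒeb]).
If /b/ were underlying and a rule turned it into [v] before the CAUS suffix, 'road' would also alternate; but it has [b] in both [nomobɛ] and [nomob].
So /v/ is underlying, and a rule of word-final hardening — voiced fricatives become stops word-finally — gives [b].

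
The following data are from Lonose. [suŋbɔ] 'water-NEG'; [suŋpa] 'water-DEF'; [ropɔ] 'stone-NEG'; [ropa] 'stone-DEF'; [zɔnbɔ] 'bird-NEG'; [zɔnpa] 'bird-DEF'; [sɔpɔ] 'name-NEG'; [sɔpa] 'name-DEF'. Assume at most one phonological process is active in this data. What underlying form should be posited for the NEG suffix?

/-bɔ/

The NEG morpheme has two allomorphs, [-bɔ] and [-pɔ].
By contrast the DEF suffix keeps its initial [p] throughout — that segment must be underlying.
The NEG suffix is therefore /-bɔ/ underlyingly, with post-vocalic devoicing: voiced stops become voiceless after a vowel.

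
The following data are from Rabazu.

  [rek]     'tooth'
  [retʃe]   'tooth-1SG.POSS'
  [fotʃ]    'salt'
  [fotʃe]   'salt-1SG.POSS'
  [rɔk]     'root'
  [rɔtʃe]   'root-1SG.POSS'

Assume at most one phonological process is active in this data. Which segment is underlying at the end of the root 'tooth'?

The root 'tooth' surfaces as [rek] and [retʃe], with a stem-final [k] ~ [tʃ] alternation.
Compare 'salt', with invariant [tʃ] in [fotʃ] and [fotʃe]: an analysis with underlying /tʃ/ and a rule producing [k] in isolation would wrongly predict alternation here too.
Therefore /k/ is basic and [tʃ] is derived by palatalization before a front vowel (/k/ becomes palato-alveolar [tʃ] before a front vowel).

/k/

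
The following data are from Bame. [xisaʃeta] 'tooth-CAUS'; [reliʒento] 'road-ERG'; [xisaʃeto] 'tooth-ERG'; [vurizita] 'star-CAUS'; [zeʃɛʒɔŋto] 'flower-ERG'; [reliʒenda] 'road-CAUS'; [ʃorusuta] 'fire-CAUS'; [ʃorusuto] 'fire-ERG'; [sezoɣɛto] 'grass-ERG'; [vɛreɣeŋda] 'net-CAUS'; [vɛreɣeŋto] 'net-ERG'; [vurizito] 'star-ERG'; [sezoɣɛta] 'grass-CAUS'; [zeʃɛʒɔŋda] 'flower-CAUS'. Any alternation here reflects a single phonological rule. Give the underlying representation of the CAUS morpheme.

/-da/

The CAUS morpheme has two allomorphs, [-da] and [-ta].
By contrast the ERG suffix keeps its initial [t] throughout — that segment must be underlying.
So the underlying form is /-da/, and voiced stops become voiceless after a vowel.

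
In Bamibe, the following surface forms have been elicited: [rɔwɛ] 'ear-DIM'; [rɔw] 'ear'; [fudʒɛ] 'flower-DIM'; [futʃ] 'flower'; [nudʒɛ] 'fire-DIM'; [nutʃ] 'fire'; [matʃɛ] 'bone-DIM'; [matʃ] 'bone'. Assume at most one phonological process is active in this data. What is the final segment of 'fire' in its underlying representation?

/dʒ/

The root 'fire' surfaces as [nudʒɛ] and [nutʃ], with a stem-final [dʒ] ~ [tʃ] alternation.
Compare 'bone', with invariant [tʃ] in [matʃɛ] and [matʃ]: an analysis with underlying /tʃ/ and a rule producing [dʒ] before the DIM suffix would wrongly predict alternation here too.
So /dʒ/ is underlying, and a rule of word-final obstruent devoicing — voiced obstruents become voiceless word-finally — gives [tʃ].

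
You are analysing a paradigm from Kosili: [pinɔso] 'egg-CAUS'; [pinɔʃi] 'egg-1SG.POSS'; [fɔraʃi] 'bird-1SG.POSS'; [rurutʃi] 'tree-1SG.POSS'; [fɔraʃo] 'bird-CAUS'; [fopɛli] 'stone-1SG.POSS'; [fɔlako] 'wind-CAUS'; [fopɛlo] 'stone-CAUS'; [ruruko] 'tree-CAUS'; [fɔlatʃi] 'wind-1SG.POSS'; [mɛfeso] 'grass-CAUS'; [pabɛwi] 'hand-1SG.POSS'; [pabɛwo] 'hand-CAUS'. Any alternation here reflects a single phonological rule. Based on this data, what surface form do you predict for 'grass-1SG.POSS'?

The root 'egg' surfaces as [pinɔso] and [pinɔʃi], with a stem-final [s] ~ [ʃ] alternation.
The stem 'bird' ([fɔraʃo], [fɔraʃi]) shows [ʃ] unchanged in both environments, so [ʃ] cannot be basic with [s] derived before the CAUS suffix.
The underlying segment must be /s/; /k/ and /s/ become palato-alveolar [tʃ] and [ʃ] before a front vowel, yielding [ʃ] there.
The one attested form of 'grass', [mɛfeso], shows underlying /mɛfes/. Applying the same rule before a front vowel gives [mɛfeʃi].

[mɛfeʃi]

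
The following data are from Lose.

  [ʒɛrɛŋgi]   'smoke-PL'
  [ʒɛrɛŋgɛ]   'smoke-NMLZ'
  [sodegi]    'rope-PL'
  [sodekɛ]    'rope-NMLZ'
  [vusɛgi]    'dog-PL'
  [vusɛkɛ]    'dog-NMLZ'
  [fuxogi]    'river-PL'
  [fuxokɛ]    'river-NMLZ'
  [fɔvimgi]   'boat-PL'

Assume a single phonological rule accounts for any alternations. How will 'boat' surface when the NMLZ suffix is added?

The NMLZ suffix surfaces as [-gɛ] and [-kɛ], depending on the final segment of the stem.
By contrast the PL suffix keeps its initial [g] throughout — that segment must be underlying.
The NMLZ suffix is therefore /-kɛ/ underlyingly, with post-nasal voicing: voiceless stops become voiced after a nasal.
After 'boat', which ends in a nasal, the suffix surfaces as [-gɛ], giving [fɔvimgɛ].

[fɔvimgɛ]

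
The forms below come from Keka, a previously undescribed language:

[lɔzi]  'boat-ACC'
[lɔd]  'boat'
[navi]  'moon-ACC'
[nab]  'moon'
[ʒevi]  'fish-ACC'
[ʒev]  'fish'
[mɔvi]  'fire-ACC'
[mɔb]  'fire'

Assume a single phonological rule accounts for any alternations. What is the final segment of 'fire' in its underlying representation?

/b/

The stem for 'fire' ends in [v] in [mɔvi] but [b] in [mɔb].
Compare 'fish', with invariant [v] in [ʒevi] and [ʒev]: an analysis with underlying /v/ and a rule producing [b] in isolation would wrongly predict alternation here too.
The alternation reflects intervocalic spirantization: voiced stops become fricatives between vowels. /b/ is underlying.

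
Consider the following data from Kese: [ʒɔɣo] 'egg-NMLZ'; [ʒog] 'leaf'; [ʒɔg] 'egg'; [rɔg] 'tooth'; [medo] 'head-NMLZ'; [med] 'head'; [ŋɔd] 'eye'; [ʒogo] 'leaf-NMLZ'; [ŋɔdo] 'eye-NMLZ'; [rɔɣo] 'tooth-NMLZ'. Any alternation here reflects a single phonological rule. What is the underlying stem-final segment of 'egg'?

/ɣ/

The root 'egg' surfaces as [ʒɔɣo] and [ʒɔg], with a stem-final [ɣ] ~ [g] alternation.
The stem 'leaf' ([ʒogo], [ʒog]) shows [g] unchanged in both environments, so [g] cannot be basic with [ɣ] derived before the NMLZ suffix.
So /ɣ/ is underlying, and a rule of word-final hardening — voiced fricatives become stops word-finally — gives [g].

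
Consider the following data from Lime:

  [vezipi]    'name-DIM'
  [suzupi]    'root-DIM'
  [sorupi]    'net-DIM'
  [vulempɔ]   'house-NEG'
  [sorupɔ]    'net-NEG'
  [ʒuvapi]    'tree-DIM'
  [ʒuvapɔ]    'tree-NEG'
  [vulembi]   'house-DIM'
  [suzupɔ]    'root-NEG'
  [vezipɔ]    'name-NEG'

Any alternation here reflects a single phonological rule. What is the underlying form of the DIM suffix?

/-bi/

The DIM morpheme has two allomorphs, [-bi] and [-pi].
By contrast the NEG suffix keeps its initial [p] throughout — that segment must be underlying.
The DIM suffix is therefore /-bi/ underlyingly, with post-vocalic devoicing: voiced stops become voiceless after a vowel.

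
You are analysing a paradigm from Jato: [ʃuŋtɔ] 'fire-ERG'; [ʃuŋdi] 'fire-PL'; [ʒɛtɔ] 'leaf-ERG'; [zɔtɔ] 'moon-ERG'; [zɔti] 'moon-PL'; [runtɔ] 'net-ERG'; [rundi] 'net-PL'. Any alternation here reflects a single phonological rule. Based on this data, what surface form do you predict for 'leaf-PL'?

The PL suffix surfaces as [-di] and [-ti], depending on the final segment of the stem.
By contrast the ERG suffix keeps its initial [t] throughout — that segment must be underlying.
The PL suffix is therefore /-di/ underlyingly, with post-vocalic devoicing: voiced stops become voiceless after a vowel.
After 'leaf', which ends in a vowel, the suffix surfaces as [-ti], giving [ʒɛti].

[ʒɛti]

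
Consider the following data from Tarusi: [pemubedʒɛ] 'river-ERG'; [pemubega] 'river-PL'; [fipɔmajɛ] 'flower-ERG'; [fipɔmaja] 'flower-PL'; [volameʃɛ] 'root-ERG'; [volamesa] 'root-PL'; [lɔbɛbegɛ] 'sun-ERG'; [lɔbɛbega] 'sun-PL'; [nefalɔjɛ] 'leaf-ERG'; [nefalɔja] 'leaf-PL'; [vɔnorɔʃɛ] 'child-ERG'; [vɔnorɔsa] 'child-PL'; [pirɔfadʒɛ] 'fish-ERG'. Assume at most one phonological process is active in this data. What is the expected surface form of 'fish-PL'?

In [pemubedʒɛ] and [pemubega] the final segment of 'river' alternates: [dʒ] ~ [g].
If /g/ were underlying and a rule turned it into [dʒ] before the ERG suffix, 'sun' would also alternate; but it has [g] in both [lɔbɛbegɛ] and [lɔbɛbega].
Therefore /dʒ/ is basic and [g] is derived by depalatalization (palato-alveolar /dʒ/ and /ʃ/ become [g] and [s] when no front vowel follows).
The one attested form of 'fish', [pirɔfadʒɛ], shows underlying /pirɔfadʒ/. Applying the same rule when no front vowel follows gives [pirɔfaga].

[pirɔfaga]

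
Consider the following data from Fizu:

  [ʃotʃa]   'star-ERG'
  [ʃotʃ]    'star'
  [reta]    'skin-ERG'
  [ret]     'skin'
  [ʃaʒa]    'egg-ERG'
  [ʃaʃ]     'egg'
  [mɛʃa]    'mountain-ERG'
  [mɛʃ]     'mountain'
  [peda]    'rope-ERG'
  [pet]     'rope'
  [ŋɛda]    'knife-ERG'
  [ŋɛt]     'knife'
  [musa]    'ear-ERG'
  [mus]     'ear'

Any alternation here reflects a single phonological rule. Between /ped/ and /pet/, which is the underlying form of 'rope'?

/ped/

The stem for 'rope' ends in [d] in [peda] but [t] in [pet].
But 'skin' keeps [t] in both environments ([reta], [ret]), so there is no rule changing /t/ to [d] before the ERG suffix.
The underlying segment must be /d/; voiced obstruents become voiceless word-finally, yielding [t] there.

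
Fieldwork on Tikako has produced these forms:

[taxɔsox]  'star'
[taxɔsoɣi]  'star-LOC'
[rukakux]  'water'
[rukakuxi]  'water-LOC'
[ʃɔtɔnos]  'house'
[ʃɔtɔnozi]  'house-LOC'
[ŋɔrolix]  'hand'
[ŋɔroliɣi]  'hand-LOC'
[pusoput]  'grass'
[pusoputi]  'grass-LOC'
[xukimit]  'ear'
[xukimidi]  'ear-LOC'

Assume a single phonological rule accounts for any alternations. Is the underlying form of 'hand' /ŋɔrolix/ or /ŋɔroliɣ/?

The root 'hand' surfaces as [ŋɔrolix] and [ŋɔroliɣi], with a stem-final [x] ~ [ɣ] alternation.
But 'water' keeps [x] in both environments ([rukakux], [rukakuxi]), so there is no rule changing /x/ to [ɣ] before the LOC suffix.
The alternation reflects word-final obstruent devoicing: voiced obstruents become voiceless word-finally. /ɣ/ is underlying.

/ŋɔroliɣ/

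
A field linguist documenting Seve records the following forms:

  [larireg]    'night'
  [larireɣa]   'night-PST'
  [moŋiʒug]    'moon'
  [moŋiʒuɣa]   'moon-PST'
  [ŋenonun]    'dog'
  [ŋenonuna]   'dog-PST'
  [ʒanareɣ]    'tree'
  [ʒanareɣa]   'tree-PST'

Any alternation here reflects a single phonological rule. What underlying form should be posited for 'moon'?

The stem for 'moon' ends in [g] in [moŋiʒug] but [ɣ] in [moŋiʒuɣa].
If /ɣ/ were underlying and a rule turned it into [g] in isolation, 'tree' would also alternate; but it has [ɣ] in both [ʒanareɣ] and [ʒanareɣa].
Therefore /g/ is basic and [ɣ] is derived by intervocalic spirantization (voiced stops become fricatives between vowels).

/moŋiʒug/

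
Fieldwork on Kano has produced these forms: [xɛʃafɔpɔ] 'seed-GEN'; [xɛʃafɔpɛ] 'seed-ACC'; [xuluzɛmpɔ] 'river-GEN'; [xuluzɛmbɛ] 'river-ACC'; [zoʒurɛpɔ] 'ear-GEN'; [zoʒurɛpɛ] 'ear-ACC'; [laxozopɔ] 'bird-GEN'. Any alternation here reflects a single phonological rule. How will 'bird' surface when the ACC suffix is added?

[laxozopɛ]

The ACC morpheme has two allomorphs, [-bɛ] and [-pɛ].
The GEN suffix, which begins with [p], is invariant after every stem; so [p] is not altered by any rule here.
So the underlying form is /-bɛ/, and voiced stops become voiceless after a vowel.
After 'bird', which ends in a vowel, the suffix surfaces as [-pɛ], giving [laxozopɛ].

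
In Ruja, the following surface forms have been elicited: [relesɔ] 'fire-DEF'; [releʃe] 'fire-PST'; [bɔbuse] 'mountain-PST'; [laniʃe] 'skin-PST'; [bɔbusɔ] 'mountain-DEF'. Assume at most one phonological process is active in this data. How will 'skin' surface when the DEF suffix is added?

The stem for 'fire' ends in [s] in [relesɔ] but [ʃ] in [releʃe].
Compare 'mountain', with invariant [s] in [bɔbusɔ] and [bɔbuse]: an analysis with underlying /s/ and a rule producing [ʃ] before the PST suffix would wrongly predict alternation here too.
So /ʃ/ is underlying, and a rule of depalatalization — palato-alveolar /ʃ/ becomes [s] when no front vowel follows — gives [s].
From [laniʃe] the stem 'skin' is /laniʃ/; when no front vowel follows this yields [lanisɔ].

[lanisɔ]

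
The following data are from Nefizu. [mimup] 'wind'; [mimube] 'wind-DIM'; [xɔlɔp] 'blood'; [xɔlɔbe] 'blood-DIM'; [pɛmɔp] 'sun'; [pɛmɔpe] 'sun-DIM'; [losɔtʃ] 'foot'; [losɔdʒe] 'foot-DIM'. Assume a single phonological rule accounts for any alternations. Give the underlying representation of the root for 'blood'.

/xɔlɔb/

The stem for 'blood' ends in [p] in [xɔlɔp] but [b] in [xɔlɔbe].
If /p/ were underlying and a rule turned it into [b] before the DIM suffix, 'sun' would also alternate; but it has [p] in both [pɛmɔp] and [pɛmɔpe].
So /b/ is underlying, and a rule of word-final obstruent devoicing — voiced obstruents become voiceless word-finally — gives [p].
The underlying form of 'blood' is therefore /xɔlɔb/.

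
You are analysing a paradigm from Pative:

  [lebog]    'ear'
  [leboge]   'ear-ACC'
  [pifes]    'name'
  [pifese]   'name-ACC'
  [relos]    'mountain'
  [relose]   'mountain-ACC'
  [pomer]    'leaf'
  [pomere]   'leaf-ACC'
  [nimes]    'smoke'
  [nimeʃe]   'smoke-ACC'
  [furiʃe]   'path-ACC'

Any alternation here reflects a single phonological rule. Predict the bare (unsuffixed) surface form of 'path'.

'smoke' shows [s] ~ [ʃ] at the end of the stem ([nimes] vs [nimeʃe]).
If /s/ were underlying and a rule turned it into [ʃ] before the ACC suffix, 'mountain' would also alternate; but it has [s] in both [relos] and [relose].
Therefore /ʃ/ is basic and [s] is derived by depalatalization (palato-alveolar /ʃ/ becomes [s] when no front vowel follows).
The one attested form of 'path', [furiʃe], shows underlying /furiʃ/. Applying the same rule when no front vowel follows gives [furis].

[furis]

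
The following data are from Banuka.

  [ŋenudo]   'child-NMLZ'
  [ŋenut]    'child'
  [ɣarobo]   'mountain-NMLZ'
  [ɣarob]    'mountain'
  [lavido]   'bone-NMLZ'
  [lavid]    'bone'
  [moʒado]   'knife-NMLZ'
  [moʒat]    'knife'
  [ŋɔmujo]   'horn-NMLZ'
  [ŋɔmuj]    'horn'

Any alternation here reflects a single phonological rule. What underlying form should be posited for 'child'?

/ŋenut/

In [ŋenudo] and [ŋenut] the final segment of 'child' alternates: [d] ~ [t].
The stem 'bone' ([lavido], [lavid]) shows [d] unchanged in both environments, so [d] cannot be basic with [t] derived in isolation.
The underlying segment must be /t/; voiceless stops become voiced between vowels, yielding [d] there.
The underlying form of 'child' is therefore /ŋenut/.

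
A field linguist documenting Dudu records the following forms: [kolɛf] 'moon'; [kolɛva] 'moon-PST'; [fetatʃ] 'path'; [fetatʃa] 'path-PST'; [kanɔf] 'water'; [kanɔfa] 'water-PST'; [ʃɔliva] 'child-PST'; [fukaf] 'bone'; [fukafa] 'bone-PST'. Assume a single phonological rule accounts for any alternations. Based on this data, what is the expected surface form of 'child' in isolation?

[ʃɔlif]

'moon' shows [f] ~ [v] at the end of the stem ([kolɛf] vs [kolɛva]).
Compare 'bone', with invariant [f] in [fukaf] and [fukafa]: an analysis with underlying /f/ and a rule producing [v] before the PST suffix would wrongly predict alternation here too.
The alternation reflects word-final obstruent devoicing: voiced obstruents become voiceless word-finally. /v/ is underlying.
From [ʃɔliva] the stem 'child' is /ʃɔliv/; word-finally this yields [ʃɔlif].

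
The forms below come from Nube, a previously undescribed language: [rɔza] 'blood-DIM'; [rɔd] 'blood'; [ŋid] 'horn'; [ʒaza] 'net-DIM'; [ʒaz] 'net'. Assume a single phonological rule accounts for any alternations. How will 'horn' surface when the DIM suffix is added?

In [rɔza] and [rɔd] the final segment of 'blood' alternates: [z] ~ [d].
Compare 'net', with invariant [z] in [ʒaza] and [ʒaz]: an analysis with underlying /z/ and a rule producing [d] in isolation would wrongly predict alternation here too.
So /d/ is underlying, and a rule of intervocalic spirantization — voiced stops become fricatives between vowels — gives [z].
From [ŋid] the stem 'horn' is /ŋid/; between vowels this yields [ŋiza].

[ŋiza]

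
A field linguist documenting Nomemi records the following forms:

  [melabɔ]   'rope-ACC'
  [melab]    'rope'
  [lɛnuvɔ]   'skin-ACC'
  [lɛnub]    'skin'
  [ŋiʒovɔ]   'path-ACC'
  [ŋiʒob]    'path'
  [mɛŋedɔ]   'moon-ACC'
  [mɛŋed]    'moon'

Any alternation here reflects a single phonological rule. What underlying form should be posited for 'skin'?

The stem for 'skin' ends in [v] in [lɛnuvɔ] but [b] in [lɛnub].
Compare 'rope', with invariant [b] in [melabɔ] and [melab]: an analysis with underlying /b/ and a rule producing [v] before the ACC suffix would wrongly predict alternation here too.
The underlying segment must be /v/; voiced fricatives become stops word-finally, yielding [b] there.
The underlying form of 'skin' is therefore /lɛnuv/.

/lɛnuv/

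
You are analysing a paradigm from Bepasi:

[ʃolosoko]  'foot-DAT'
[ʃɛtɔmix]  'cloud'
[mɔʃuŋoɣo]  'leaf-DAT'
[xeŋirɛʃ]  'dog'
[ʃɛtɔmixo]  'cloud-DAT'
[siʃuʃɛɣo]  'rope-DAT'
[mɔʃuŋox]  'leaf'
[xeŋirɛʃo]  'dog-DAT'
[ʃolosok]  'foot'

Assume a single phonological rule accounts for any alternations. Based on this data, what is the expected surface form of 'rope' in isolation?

[siʃuʃɛx]

'leaf' shows [ɣ] ~ [x] at the end of the stem ([mɔʃuŋoɣo] vs [mɔʃuŋox]).
But 'cloud' keeps [x] in both environments ([ʃɛtɔmixo], [ʃɛtɔmix]), so there is no rule changing /x/ to [ɣ] before the DAT suffix.
Therefore /ɣ/ is basic and [x] is derived by word-final obstruent devoicing (voiced obstruents become voiceless word-finally).
The one attested form of 'rope', [siʃuʃɛɣo], shows underlying /siʃuʃɛɣ/. Applying the same rule word-finally gives [siʃuʃɛx].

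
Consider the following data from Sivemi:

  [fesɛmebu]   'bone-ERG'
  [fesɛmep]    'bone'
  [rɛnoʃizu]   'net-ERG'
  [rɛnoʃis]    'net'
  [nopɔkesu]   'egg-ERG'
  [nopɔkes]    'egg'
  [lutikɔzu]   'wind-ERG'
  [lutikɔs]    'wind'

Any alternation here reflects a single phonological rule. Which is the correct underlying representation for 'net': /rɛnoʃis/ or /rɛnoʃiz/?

/rɛnoʃiz/

'net' shows [z] ~ [s] at the end of the stem ([rɛnoʃizu] vs [rɛnoʃis]).
But 'egg' keeps [s] in both environments ([nopɔkesu], [nopɔkes]), so there is no rule changing /s/ to [z] before the ERG suffix.
The alternation reflects word-final obstruent devoicing: voiced obstruents become voiceless word-finally. /z/ is underlying.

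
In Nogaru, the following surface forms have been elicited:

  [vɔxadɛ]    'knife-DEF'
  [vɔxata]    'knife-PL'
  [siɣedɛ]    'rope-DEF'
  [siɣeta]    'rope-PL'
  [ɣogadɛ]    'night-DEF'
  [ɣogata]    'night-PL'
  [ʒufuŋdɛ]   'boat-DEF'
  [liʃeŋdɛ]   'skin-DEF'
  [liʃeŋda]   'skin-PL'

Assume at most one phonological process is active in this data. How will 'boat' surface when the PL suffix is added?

The PL morpheme has two allomorphs, [-da] and [-ta].
By contrast the DEF suffix keeps its initial [d] throughout — that segment must be underlying.
The PL suffix is therefore /-ta/ underlyingly, with post-nasal voicing: voiceless stops become voiced after a nasal.
After 'boat', which ends in a nasal, the suffix surfaces as [-da], giving [ʒufuŋda].

[ʒufuŋda]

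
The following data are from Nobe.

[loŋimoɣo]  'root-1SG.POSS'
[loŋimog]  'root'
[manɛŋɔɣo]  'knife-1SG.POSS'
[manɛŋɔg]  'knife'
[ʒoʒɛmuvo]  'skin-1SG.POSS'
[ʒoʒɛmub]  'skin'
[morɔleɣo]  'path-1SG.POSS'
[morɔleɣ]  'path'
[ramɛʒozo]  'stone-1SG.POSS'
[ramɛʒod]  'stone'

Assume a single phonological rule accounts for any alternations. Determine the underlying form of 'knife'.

/manɛŋɔg/

'knife' shows [ɣ] ~ [g] at the end of the stem ([manɛŋɔɣo] vs [manɛŋɔg]).
But 'path' keeps [ɣ] in both environments ([morɔleɣo], [morɔleɣ]), so there is no rule changing /ɣ/ to [g] in isolation.
So /g/ is underlying, and a rule of intervocalic spirantization — voiced stops become fricatives between vowels — gives [ɣ].
So 'knife' = /manɛŋɔg/.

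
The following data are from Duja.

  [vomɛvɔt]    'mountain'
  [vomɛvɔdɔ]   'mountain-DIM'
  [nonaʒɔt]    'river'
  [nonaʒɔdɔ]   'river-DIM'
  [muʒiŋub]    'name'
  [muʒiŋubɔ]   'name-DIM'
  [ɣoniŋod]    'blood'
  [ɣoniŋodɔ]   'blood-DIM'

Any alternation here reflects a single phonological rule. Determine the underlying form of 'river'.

/nonaʒɔt/

'river' shows [t] ~ [d] at the end of the stem ([nonaʒɔt] vs [nonaʒɔdɔ]).
But 'blood' keeps [d] in both environments ([ɣoniŋod], [ɣoniŋodɔ]), so there is no rule changing /d/ to [t] in isolation.
So /t/ is underlying, and a rule of intervocalic voicing — voiceless stops become voiced between vowels — gives [d].
Hence 'river' is /nonaʒɔt/ underlyingly.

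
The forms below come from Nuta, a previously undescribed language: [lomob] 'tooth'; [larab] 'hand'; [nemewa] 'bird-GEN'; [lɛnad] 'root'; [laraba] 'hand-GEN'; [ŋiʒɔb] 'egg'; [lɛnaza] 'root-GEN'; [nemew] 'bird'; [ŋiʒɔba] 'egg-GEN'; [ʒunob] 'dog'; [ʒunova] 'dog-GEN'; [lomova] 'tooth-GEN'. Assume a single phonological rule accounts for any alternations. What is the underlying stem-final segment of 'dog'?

'dog' shows [v] ~ [b] at the end of the stem ([ʒunova] vs [ʒunob]).
Compare 'hand', with invariant [b] in [laraba] and [larab]: an analysis with underlying /b/ and a rule producing [v] before the GEN suffix would wrongly predict alternation here too.
Therefore /v/ is basic and [b] is derived by word-final hardening (voiced fricatives become stops word-finally).

/v/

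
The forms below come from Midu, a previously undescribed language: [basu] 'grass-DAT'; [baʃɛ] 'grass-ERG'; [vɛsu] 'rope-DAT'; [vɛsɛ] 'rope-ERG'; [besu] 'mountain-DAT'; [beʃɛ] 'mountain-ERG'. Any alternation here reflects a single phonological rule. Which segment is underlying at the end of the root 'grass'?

/ʃ/

The root 'grass' surfaces as [basu] and [baʃɛ], with a stem-final [s] ~ [ʃ] alternation.
Compare 'rope', with invariant [s] in [vɛsu] and [vɛsɛ]: an analysis with underlying /s/ and a rule producing [ʃ] before the ERG suffix would wrongly predict alternation here too.
Therefore /ʃ/ is basic and [s] is derived by depalatalization (palato-alveolar /ʃ/ becomes [s] when no front vowel follows).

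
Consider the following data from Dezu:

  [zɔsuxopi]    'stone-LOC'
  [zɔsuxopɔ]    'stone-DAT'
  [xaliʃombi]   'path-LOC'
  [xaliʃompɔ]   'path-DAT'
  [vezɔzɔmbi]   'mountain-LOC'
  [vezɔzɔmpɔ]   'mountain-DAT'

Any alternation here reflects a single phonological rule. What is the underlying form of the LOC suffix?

The LOC morpheme has two allomorphs, [-bi] and [-pi].
By contrast the DAT suffix keeps its initial [p] throughout — that segment must be underlying.
The LOC suffix is therefore /-bi/ underlyingly, with post-vocalic devoicing: voiced stops become voiceless after a vowel.

/-bi/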